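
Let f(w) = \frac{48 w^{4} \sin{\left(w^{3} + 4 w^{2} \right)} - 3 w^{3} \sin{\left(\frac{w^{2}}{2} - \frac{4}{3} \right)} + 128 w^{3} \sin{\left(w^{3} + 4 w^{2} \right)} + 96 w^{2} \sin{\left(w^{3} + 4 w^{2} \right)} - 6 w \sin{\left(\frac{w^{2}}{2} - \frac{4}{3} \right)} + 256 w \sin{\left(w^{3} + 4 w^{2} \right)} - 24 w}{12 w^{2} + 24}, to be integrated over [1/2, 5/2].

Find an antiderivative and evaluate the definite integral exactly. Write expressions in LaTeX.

Antiderivative: F(w) = - \log{\left(\frac{w^{2}}{2} + 1 \right)} + \frac{\cos{\left(\frac{w^{2}}{2} - \frac{4}{3} \right)}}{4} - \frac{4 \cos{\left(w^{3} + 4 w^{2} \right)}}{3}; value = - \log{\left(\frac{33}{8} \right)} - \frac{\cos{\left(\frac{29}{24} \right)}}{4} + \frac{\cos{\left(\frac{43}{24} \right)}}{4} + \log{\left(\frac{9}{8} \right)} + \frac{4 \cos{\left(\frac{9}{8} \right)}}{3} - \frac{4 \cos{\left(\frac{325}{8} \right)}}{3}

Since d/dw undoes antidifferentiation here, F'(w) = f(w) is required of F(w).
F(w) = - \log{\left(\frac{w^{2}}{2} + 1 \right)} + \frac{\cos{\left(\frac{w^{2}}{2} - \frac{4}{3} \right)}}{4} - \frac{4 \cos{\left(w^{3} + 4 w^{2} \right)}}{3} is an antiderivative of f.
Check: d/dw[- \log{\left(\frac{w^{2}}{2} + 1 \right)} + \frac{\cos{\left(\frac{w^{2}}{2} - \frac{4}{3} \right)}}{4} - \frac{4 \cos{\left(w^{3} + 4 w^{2} \right)}}{3}] = \frac{48 w^{4} \sin{\left(w^{3} + 4 w^{2} \right)} - 3 w^{3} \sin{\left(\frac{w^{2}}{2} - \frac{4}{3} \right)} + 128 w^{3} \sin{\left(w^{3} + 4 w^{2} \right)} + 96 w^{2} \sin{\left(w^{3} + 4 w^{2} \right)} - 6 w \sin{\left(\frac{w^{2}}{2} - \frac{4}{3} \right)} + 256 w \sin{\left(w^{3} + 4 w^{2} \right)} - 24 w}{12 w^{2} + 24} = f(w).
F(5/2) = - \log{\left(\frac{33}{8} \right)} + \frac{\cos{\left(\frac{43}{24} \right)}}{4} - \frac{4 \cos{\left(\frac{325}{8} \right)}}{3}; F(1/2) = - \frac{4 \cos{\left(\frac{9}{8} \right)}}{3} - \log{\left(\frac{9}{8} \right)} + \frac{\cos{\left(\frac{29}{24} \right)}}{4}.
Integral = F(5/2) - F(1/2) = - \log{\left(\frac{33}{8} \right)} - \frac{\cos{\left(\frac{29}{24} \right)}}{4} + \frac{\cos{\left(\frac{43}{24} \right)}}{4} + \log{\left(\frac{9}{8} \right)} + \frac{4 \cos{\left(\frac{9}{8} \right)}}{3} - \frac{4 \cos{\left(\frac{325}{8} \right)}}{3}.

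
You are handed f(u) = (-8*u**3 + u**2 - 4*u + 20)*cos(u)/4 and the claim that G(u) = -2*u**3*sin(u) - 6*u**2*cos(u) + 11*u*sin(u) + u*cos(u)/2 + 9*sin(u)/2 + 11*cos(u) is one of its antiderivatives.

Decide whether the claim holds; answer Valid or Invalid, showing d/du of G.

Invalid: d/du[G] - f = -u**2*cos(u)/4 - u*sin(u)/2, which is not 0.

d/du[G] = -2*u**3*cos(u) - u*sin(u)/2 - u*cos(u) + 5*cos(u)
d/du[G] - f(u) = -u**2*cos(u)/4 - u*sin(u)/2 != 0.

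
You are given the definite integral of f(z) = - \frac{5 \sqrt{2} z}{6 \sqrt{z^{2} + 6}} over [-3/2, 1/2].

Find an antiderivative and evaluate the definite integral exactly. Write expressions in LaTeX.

f matches the chain-rule pattern g'(h)*h' with inner function h(z) = \frac{z^{2}}{2} + 3; substituting u = h(z) collapses the integral.
F(z) = - \frac{5 \sqrt{\frac{z^{2}}{2} + 3}}{3} is an antiderivative of f.
Check: d/dz[- \frac{5 \sqrt{\frac{z^{2}}{2} + 3}}{3}] = - \frac{5 \sqrt{2} z}{6 \sqrt{z^{2} + 6}} = f(z).
F(1/2) = - \frac{25 \sqrt{2}}{12}; F(-3/2) = - \frac{5 \sqrt{66}}{12}.
Integral = F(1/2) - F(-3/2) = - \frac{25 \sqrt{2}}{12} + \frac{5 \sqrt{66}}{12}.

Antiderivative: F(z) = - \frac{5 \sqrt{\frac{z^{2}}{2} + 3}}{3}; value = - \frac{25 \sqrt{2}}{12} + \frac{5 \sqrt{66}}{12}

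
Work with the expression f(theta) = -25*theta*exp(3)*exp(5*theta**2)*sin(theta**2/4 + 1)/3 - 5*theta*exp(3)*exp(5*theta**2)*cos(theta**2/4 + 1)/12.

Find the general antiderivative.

f has the shape u'v + uv' for u = -5*exp(5*theta**2 + 3)/6 and v = sin(theta**2/4 + 1) — it is the derivative of the product u*v.
Check: d/dtheta[-5*exp(3)*exp(5*theta**2)*sin(theta**2/4 + 1)/6] = -25*theta*exp(3)*exp(5*theta**2)*sin(theta**2/4 + 1)/3 - 5*theta*exp(3)*exp(5*theta**2)*cos(theta**2/4 + 1)/12 = f(theta).

F(theta) = -5*exp(3)*exp(5*theta**2)*sin(theta**2/4 + 1)/6 + C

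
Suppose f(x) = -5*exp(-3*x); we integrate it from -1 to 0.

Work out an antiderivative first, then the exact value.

Any candidate F(x) must reproduce f(x) exactly when differentiated.
F(x) = 5*exp(-3*x)/3 is an antiderivative of f.
Check: d/dx[5*exp(-3*x)/3] = -5*exp(-3*x) = f(x).
F(0) = 5/3; F(-1) = 5*exp(3)/3.
Integral = F(0) - F(-1) = 5/3 - 5*exp(3)/3.

Antiderivative: F(x) = 5*exp(-3*x)/3; value = 5/3 - 5*exp(3)/3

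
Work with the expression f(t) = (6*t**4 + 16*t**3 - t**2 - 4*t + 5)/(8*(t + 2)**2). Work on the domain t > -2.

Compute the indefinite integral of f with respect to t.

f has the shape u'v + uv' for u = 1/(2*(2*t + 4)) and v = t**4 - t**2/2 + 3*t/4 - 1 — it is the derivative of the product u*v.
Check: d/dt[(4*t**4 - 2*t**2 + 3*t - 4)/(16*t + 32)] = (6*t**4 + 16*t**3 - t**2 - 4*t + 5)/(8*t**2 + 32*t + 32), which equals f(t).

F(t) = (4*t**4 - 2*t**2 + 3*t - 4)/(16*t + 32) + C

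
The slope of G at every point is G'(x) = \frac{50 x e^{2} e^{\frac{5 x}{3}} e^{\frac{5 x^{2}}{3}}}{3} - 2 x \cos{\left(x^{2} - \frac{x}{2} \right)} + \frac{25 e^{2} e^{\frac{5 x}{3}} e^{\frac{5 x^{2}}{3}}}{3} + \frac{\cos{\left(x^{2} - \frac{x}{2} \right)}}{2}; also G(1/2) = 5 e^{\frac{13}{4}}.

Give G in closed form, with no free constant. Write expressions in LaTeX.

The integrand splits into summands that can be handled one at a time.
A general antiderivative is 5 e^{\frac{5 x^{2}}{3} + \frac{5 x}{3} + 2} - \sin{\left(x^{2} - \frac{x}{2} \right)} + C.
The condition gives C = 5 e^{\frac{13}{4}} - (5 e^{\frac{13}{4}}) = 0.
So G(x) = 5 e^{\frac{5 x^{2}}{3} + \frac{5 x}{3} + 2} - \sin{\left(x^{2} - \frac{x}{2} \right)}.
Check: d/dx[5 e^{\frac{5 x^{2}}{3} + \frac{5 x}{3} + 2} - \sin{\left(x^{2} - \frac{x}{2} \right)}] = \frac{50 x e^{2} e^{\frac{5 x}{3}} e^{\frac{5 x^{2}}{3}}}{3} - 2 x \cos{\left(x^{2} - \frac{x}{2} \right)} + \frac{25 e^{2} e^{\frac{5 x}{3}} e^{\frac{5 x^{2}}{3}}}{3} + \frac{\cos{\left(x^{2} - \frac{x}{2} \right)}}{2} = G'(x).

G(x) = 5 e^{\frac{5 x^{2}}{3} + \frac{5 x}{3} + 2} - \sin{\left(x^{2} - \frac{x}{2} \right)}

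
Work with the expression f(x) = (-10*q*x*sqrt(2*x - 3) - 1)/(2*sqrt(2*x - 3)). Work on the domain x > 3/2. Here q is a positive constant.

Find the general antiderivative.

F(x) = -5*q*x**2/2 - sqrt(2*x - 3)/2 + C

Since d/dx undoes antidifferentiation here, F'(x) = f(x) is required of F(x).
Check: d/dx[-5*q*x**2/2 - sqrt(2*x - 3)/2] = (-10*q*x*sqrt(2*x - 3) - 1)/(2*sqrt(2*x - 3)) = f(x).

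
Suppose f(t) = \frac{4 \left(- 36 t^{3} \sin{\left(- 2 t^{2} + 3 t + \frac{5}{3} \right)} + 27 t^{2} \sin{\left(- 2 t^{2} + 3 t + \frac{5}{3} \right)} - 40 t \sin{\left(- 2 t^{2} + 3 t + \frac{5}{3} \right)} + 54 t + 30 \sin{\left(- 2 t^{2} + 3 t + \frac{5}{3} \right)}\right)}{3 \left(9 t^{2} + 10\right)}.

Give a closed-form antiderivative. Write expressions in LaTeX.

An antiderivative F(t) passes only if d/dt[F] lands on f(t) exactly.
Check: d/dt[- \frac{4 \left(- 3 \log{\left(\frac{3 t^{2}}{2} + \frac{5}{3} \right)} + \cos{\left(- 2 t^{2} + 3 t + \frac{5}{3} \right)}\right)}{3}] = \frac{- 144 t^{3} \sin{\left(- 2 t^{2} + 3 t + \frac{5}{3} \right)} + 108 t^{2} \sin{\left(- 2 t^{2} + 3 t + \frac{5}{3} \right)} - 160 t \sin{\left(- 2 t^{2} + 3 t + \frac{5}{3} \right)} + 216 t + 120 \sin{\left(- 2 t^{2} + 3 t + \frac{5}{3} \right)}}{27 t^{2} + 30}, which equals f(t).

An antiderivative is F(t) = - \frac{4 \left(- 3 \log{\left(\frac{3 t^{2}}{2} + \frac{5}{3} \right)} + \cos{\left(- 2 t^{2} + 3 t + \frac{5}{3} \right)}\right)}{3}.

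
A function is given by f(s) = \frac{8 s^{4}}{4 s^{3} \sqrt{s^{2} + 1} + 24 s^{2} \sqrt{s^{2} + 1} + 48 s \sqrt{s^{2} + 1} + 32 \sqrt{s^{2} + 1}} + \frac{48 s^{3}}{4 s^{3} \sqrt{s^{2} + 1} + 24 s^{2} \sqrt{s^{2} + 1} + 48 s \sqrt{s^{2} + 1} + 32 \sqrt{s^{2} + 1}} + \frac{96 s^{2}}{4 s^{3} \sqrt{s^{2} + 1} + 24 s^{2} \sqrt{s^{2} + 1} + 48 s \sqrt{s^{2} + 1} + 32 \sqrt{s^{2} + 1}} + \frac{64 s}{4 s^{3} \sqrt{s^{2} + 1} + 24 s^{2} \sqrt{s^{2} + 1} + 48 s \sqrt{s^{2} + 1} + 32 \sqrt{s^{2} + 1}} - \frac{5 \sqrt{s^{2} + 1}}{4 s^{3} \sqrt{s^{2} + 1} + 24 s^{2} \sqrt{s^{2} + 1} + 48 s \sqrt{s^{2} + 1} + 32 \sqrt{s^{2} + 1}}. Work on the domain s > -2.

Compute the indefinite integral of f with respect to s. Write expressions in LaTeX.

The integrand splits into summands that can be handled one at a time.
Check: d/ds[\frac{16 s^{2} \sqrt{s^{2} + 1} + 64 s \sqrt{s^{2} + 1} + 64 \sqrt{s^{2} + 1} + 5}{8 s^{2} + 32 s + 32}] = \frac{8 s^{4} + 48 s^{3} + 96 s^{2} + 64 s - 5 \sqrt{s^{2} + 1}}{4 s^{3} \sqrt{s^{2} + 1} + 24 s^{2} \sqrt{s^{2} + 1} + 48 s \sqrt{s^{2} + 1} + 32 \sqrt{s^{2} + 1}}, which equals f(s).

F(s) = \frac{16 s^{2} \sqrt{s^{2} + 1} + 64 s \sqrt{s^{2} + 1} + 64 \sqrt{s^{2} + 1} + 5}{8 s^{2} + 32 s + 32} + C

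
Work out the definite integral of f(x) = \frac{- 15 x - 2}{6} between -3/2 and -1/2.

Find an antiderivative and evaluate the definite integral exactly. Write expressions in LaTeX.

Antiderivative: F(x) = - \frac{5 x^{2}}{4} - \frac{x}{3}; value = \frac{13}{6}

Whatever form F(x) takes, F'(x) = f(x) is non-negotiable.
F(x) = - \frac{5 x^{2}}{4} - \frac{x}{3} is an antiderivative of f.
Check: d/dx[- \frac{5 x^{2}}{4} - \frac{x}{3}] = - \frac{5 x}{2} - \frac{1}{3}, which equals f(x).
F(-1/2) = - \frac{7}{48}; F(-3/2) = - \frac{37}{16}.
Integral = F(-1/2) - F(-3/2) = \frac{13}{6}.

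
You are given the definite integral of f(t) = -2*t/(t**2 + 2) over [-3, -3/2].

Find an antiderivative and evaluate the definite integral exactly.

The substitution u = t**2 + 2 works: f is exactly (dF/du)*(du/dt) for that inner function.
F(t) = -log(t**2 + 2) is an antiderivative of f.
Check: d/dt[-log(t**2 + 2)] = -2*t/(t**2 + 2) = f(t).
F(-3/2) = -log(17/4); F(-3) = -log(11).
Integral = F(-3/2) - F(-3) = -log(17/4) + log(11).

Antiderivative: F(t) = -log(t**2 + 2); value = -log(17/4) + log(11)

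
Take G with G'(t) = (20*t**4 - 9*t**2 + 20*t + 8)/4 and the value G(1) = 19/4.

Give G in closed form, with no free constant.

Check a candidate G(t) by differentiating: d/dt[G] must match the given G'(t).
A general antiderivative is t**5 - 3*t**3/4 + 5*t**2/2 + 2*t - 1 + C.
The condition gives C = 19/4 - (15/4) = 1.
So G(t) = t**5 - 3*t**3/4 + 5*t**2/2 + 2*t.
Check: d/dt[t**5 - 3*t**3/4 + 5*t**2/2 + 2*t] = 5*t**4 - 9*t**2/4 + 5*t + 2, which equals G'(t).

G(t) = t**5 - 3*t**3/4 + 5*t**2/2 + 2*t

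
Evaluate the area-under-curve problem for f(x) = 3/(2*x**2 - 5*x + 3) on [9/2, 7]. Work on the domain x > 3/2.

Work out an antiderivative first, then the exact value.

The denominator factors as (x - 1)*(2*x - 3); partial fractions split f into directly integrable pieces: 6/(2*x - 3) - 3/(x - 1).
F(x) = 3*log(x - 3/2) - 3*log(x - 1) is an antiderivative of f.
Check: d/dx[3*log(x - 3/2) - 3*log(x - 1)] = 3/(2*x**2 - 5*x + 3) = f(x).
F(7) = -3*log(6) + 3*log(11/2); F(9/2) = -3*log(7/2) + 3*log(3).
Integral = F(7) - F(9/2) = -3*log(6) - 3*log(3) + 3*log(7/2) + 3*log(11/2).

Antiderivative: F(x) = 3*log(x - 3/2) - 3*log(x - 1); value = -3*log(6) - 3*log(3) + 3*log(7/2) + 3*log(11/2)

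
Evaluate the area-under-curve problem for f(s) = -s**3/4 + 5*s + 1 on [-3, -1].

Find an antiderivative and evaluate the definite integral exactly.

Antiderivative: F(s) = s*(-s**3 + 40*s + 16)/16; value = -13

Integrate term by term and add the pieces.
F(s) = s*(-s**3 + 40*s + 16)/16 is an antiderivative of f.
Check: d/ds[s*(-s**3 + 40*s + 16)/16] = -s**3/4 + 5*s + 1 = f(s).
F(-1) = 23/16; F(-3) = 231/16.
Integral = F(-1) - F(-3) = -13.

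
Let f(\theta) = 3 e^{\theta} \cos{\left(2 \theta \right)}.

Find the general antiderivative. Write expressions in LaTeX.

Any candidate F(\theta) must reproduce f(\theta) exactly when differentiated.
Check: d/d\theta[\frac{6 e^{\theta} \sin{\left(2 \theta \right)}}{5} + \frac{3 e^{\theta} \cos{\left(2 \theta \right)}}{5}] = 3 e^{\theta} \cos{\left(2 \theta \right)} = f(\theta).

F(\theta) = \frac{6 e^{\theta} \sin{\left(2 \theta \right)}}{5} + \frac{3 e^{\theta} \cos{\left(2 \theta \right)}}{5} + C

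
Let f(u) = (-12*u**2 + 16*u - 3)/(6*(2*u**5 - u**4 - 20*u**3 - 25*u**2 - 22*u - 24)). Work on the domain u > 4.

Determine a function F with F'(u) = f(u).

The denominator factors as 6*(u - 4)*(u + 2)*(2*u + 3)*(u**2 + 1); partial fractions split f into directly integrable pieces: -(152*u + 591)/(6630*(u**2 + 1)) + 144/(143*(2*u + 3)) - 83/(180*(u + 2)) - 131/(6732*(u - 4)).
Check: d/du[(-8515*log(u - 4) + 220320*log(u + 3/2) - 201773*log(u + 2) - 5016*log(u**2 + 1) - 39006*atan(u))/437580] = (-12*u**2 + 16*u - 3)/(12*u**5 - 6*u**4 - 120*u**3 - 150*u**2 - 132*u - 144), which equals f(u).

An antiderivative is F(u) = (-8515*log(u - 4) + 220320*log(u + 3/2) - 201773*log(u + 2) - 5016*log(u**2 + 1) - 39006*atan(u))/437580.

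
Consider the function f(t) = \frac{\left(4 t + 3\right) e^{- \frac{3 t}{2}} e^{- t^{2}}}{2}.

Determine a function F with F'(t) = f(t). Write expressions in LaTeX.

The substitution u = - t^{2} - \frac{3 t}{2} works: f is exactly (dF/du)*(du/dt) for that inner function.
Check: d/dt[- e^{- \frac{3 t}{2}} e^{- t^{2}}] = \frac{\left(4 t + 3\right) e^{- \frac{3 t}{2}} e^{- t^{2}}}{2} = f(t).

An antiderivative is F(t) = - e^{- \frac{3 t}{2}} e^{- t^{2}}.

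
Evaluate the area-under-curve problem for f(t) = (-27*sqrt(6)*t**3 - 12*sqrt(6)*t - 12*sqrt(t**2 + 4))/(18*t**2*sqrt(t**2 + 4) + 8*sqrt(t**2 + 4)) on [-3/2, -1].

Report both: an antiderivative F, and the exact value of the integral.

Differentiate the proposed F(t) back; it has to land on f(t) exactly.
F(t) = -3*sqrt(3*t**2/2 + 6) - atan(3*t/2) is an antiderivative of f.
Check: d/dt[-3*sqrt(3*t**2/2 + 6) - atan(3*t/2)] = (-27*sqrt(6)*t**3 - 12*sqrt(6)*t - 12*sqrt(t**2 + 4))/(18*t**2*sqrt(t**2 + 4) + 8*sqrt(t**2 + 4)) = f(t).
F(-1) = -3*sqrt(30)/2 + atan(3/2); F(-3/2) = -15*sqrt(6)/4 + atan(9/4).
Integral = F(-1) - F(-3/2) = -3*sqrt(30)/2 - atan(9/4) + atan(3/2) + 15*sqrt(6)/4.

Antiderivative: F(t) = -3*sqrt(3*t**2/2 + 6) - atan(3*t/2); value = -3*sqrt(30)/2 - atan(9/4) + atan(3/2) + 15*sqrt(6)/4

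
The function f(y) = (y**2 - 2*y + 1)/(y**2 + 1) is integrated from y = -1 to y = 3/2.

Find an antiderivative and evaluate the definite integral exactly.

Antiderivative: F(y) = y - log(y**2 + 1); value = -log(13/4) + log(2) + 5/2

Differentiate the proposed F(y) back; it has to land on f(y) exactly.
F(y) = y - log(y**2 + 1) is an antiderivative of f.
Check: d/dy[y - log(y**2 + 1)] = (y**2 - 2*y + 1)/(y**2 + 1) = f(y).
F(3/2) = 3/2 - log(13/4); F(-1) = -1 - log(2).
Integral = F(3/2) - F(-1) = -log(13/4) + log(2) + 5/2.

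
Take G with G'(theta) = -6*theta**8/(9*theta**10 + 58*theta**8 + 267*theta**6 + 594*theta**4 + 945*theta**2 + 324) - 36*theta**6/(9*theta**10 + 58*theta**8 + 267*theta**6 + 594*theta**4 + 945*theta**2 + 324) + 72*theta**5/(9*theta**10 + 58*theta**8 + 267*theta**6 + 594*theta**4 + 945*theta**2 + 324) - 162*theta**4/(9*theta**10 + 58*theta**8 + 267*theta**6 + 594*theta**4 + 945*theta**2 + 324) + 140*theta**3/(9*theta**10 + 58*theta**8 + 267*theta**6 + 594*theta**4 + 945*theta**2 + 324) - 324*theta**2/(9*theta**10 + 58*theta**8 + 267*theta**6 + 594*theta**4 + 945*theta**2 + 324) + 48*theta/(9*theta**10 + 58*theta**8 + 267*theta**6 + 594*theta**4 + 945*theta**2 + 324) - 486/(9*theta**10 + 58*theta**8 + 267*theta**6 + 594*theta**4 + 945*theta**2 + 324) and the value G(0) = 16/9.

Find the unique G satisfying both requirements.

Integrate term by term and add the pieces.
A general antiderivative is -atan(3*theta/2) - 4/(3*(2*theta**4/3 + 2*theta**2 + 6)) + C.
The condition gives C = 16/9 - (-2/9) = 2.
So G(theta) = (-theta**4*atan(3*theta/2) + 2*theta**4 - 3*theta**2*atan(3*theta/2) + 6*theta**2 - 9*atan(3*theta/2) + 16)/(theta**4 + 3*theta**2 + 9).
Check: d/dtheta[(-theta**4*atan(3*theta/2) + 2*theta**4 - 3*theta**2*atan(3*theta/2) + 6*theta**2 - 9*atan(3*theta/2) + 16)/(theta**4 + 3*theta**2 + 9)] = (-6*theta**8 - 36*theta**6 + 72*theta**5 - 162*theta**4 + 140*theta**3 - 324*theta**2 + 48*theta - 486)/(9*theta**10 + 58*theta**8 + 267*theta**6 + 594*theta**4 + 945*theta**2 + 324), which equals G'(theta).

G(theta) = (-theta**4*atan(3*theta/2) + 2*theta**4 - 3*theta**2*atan(3*theta/2) + 6*theta**2 - 9*atan(3*theta/2) + 16)/(theta**4 + 3*theta**2 + 9)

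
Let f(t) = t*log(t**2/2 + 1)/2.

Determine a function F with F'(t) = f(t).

Since d/dt undoes antidifferentiation here, F'(t) = f(t) is required of F(t).
Check: d/dt[(t**2*log(t**2/2 + 1) - t**2 + 2*log(t**2 + 2))/4] = t*log(t**2/2 + 1)/2 = f(t).

An antiderivative is F(t) = (t**2*log(t**2/2 + 1) - t**2 + 2*log(t**2 + 2))/4.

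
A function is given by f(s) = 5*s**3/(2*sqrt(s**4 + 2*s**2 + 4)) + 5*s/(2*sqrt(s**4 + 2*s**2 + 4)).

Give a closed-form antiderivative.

The substitution u = s**4 + 2*s**2 + 4 works: f is exactly (dF/du)*(du/ds) for that inner function.
Check: d/ds[5*sqrt(s**4 + 2*s**2 + 4)/4] = (5*s**3 + 5*s)/(2*sqrt(s**4 + 2*s**2 + 4)), which equals f(s).

An antiderivative is F(s) = 5*sqrt(s**4 + 2*s**2 + 4)/4.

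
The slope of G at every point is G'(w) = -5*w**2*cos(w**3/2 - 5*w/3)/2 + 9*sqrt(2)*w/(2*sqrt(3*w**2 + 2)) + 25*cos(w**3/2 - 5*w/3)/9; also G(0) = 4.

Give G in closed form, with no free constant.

G(w) = sqrt(2)*(9*sqrt(3*w**2 + 2) - 5*sqrt(2)*sin(w**3/2 - 5*w/3) + 3*sqrt(2))/6

Integrate term by term and add the pieces.
A general antiderivative is 3*sqrt(3*w**2/2 + 1) - 5*sin(w**3/2 - 5*w/3)/3 + C.
The condition gives C = 4 - (3) = 1.
So G(w) = sqrt(2)*(9*sqrt(3*w**2 + 2) - 5*sqrt(2)*sin(w**3/2 - 5*w/3) + 3*sqrt(2))/6.
Check: d/dw[sqrt(2)*(9*sqrt(3*w**2 + 2) - 5*sqrt(2)*sin(w**3/2 - 5*w/3) + 3*sqrt(2))/6] = (-45*w**2*sqrt(3*w**2 + 2)*cos(w**3/2 - 5*w/3) + 81*sqrt(2)*w + 50*sqrt(3*w**2 + 2)*cos(w**3/2 - 5*w/3))/(18*sqrt(3*w**2 + 2)), which equals G'(w).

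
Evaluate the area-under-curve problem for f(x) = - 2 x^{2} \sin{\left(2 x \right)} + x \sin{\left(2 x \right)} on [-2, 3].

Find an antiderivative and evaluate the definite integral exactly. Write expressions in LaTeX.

Antiderivative: F(x) = x^{2} \cos{\left(2 x \right)} - x \sin{\left(2 x \right)} - \frac{x \cos{\left(2 x \right)}}{2} + \frac{\sin{\left(2 x \right)}}{4} - \frac{\cos{\left(2 x \right)}}{2}; value = \frac{9 \sin{\left(4 \right)}}{4} - \frac{11 \sin{\left(6 \right)}}{4} - \frac{9 \cos{\left(4 \right)}}{2} + 7 \cos{\left(6 \right)}

The integrand splits into summands that can be handled one at a time.
F(x) = x^{2} \cos{\left(2 x \right)} - x \sin{\left(2 x \right)} - \frac{x \cos{\left(2 x \right)}}{2} + \frac{\sin{\left(2 x \right)}}{4} - \frac{\cos{\left(2 x \right)}}{2} is an antiderivative of f.
Check: d/dx[x^{2} \cos{\left(2 x \right)} - x \sin{\left(2 x \right)} - \frac{x \cos{\left(2 x \right)}}{2} + \frac{\sin{\left(2 x \right)}}{4} - \frac{\cos{\left(2 x \right)}}{2}] = - 2 x^{2} \sin{\left(2 x \right)} + x \sin{\left(2 x \right)} = f(x).
F(3) = - \frac{11 \sin{\left(6 \right)}}{4} + 7 \cos{\left(6 \right)}; F(-2) = \frac{9 \cos{\left(4 \right)}}{2} - \frac{9 \sin{\left(4 \right)}}{4}.
Integral = F(3) - F(-2) = \frac{9 \sin{\left(4 \right)}}{4} - \frac{11 \sin{\left(6 \right)}}{4} - \frac{9 \cos{\left(4 \right)}}{2} + 7 \cos{\left(6 \right)}.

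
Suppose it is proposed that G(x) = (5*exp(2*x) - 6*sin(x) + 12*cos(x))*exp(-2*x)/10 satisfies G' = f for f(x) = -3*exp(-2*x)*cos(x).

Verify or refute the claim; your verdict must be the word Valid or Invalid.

d/dx[G] = -3*exp(-2*x)*cos(x)
This equals f(x) exactly, so the claim holds.

Valid - the claim checks out under differentiation.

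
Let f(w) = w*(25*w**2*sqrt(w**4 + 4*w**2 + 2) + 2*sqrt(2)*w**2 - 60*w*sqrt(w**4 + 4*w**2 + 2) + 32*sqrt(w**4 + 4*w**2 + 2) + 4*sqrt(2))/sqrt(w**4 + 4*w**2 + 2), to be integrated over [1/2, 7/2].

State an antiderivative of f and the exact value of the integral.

Antiderivative: F(w) = 4*(-5*w**2/4 + 2*w)**2 + 2*sqrt(w**4/2 + 2*w**2 + 1); value = -7*sqrt(2)/4 + sqrt(6434)/4 + 549/2

For F(w) to be correct the identity F'(w) - f(w) = 0 must hold.
F(w) = 4*(-5*w**2/4 + 2*w)**2 + 2*sqrt(w**4/2 + 2*w**2 + 1) is an antiderivative of f.
Check: d/dw[4*(-5*w**2/4 + 2*w)**2 + 2*sqrt(w**4/2 + 2*w**2 + 1)] = (25*w**3*sqrt(w**4 + 4*w**2 + 2) + 2*sqrt(2)*w**3 - 60*w**2*sqrt(w**4 + 4*w**2 + 2) + 32*w*sqrt(w**4 + 4*w**2 + 2) + 4*sqrt(2)*w)/sqrt(w**4 + 4*w**2 + 2), which equals f(w).
F(7/2) = sqrt(6434)/4 + 17689/64; F(1/2) = 121/64 + 7*sqrt(2)/4.
Integral = F(7/2) - F(1/2) = -7*sqrt(2)/4 + sqrt(6434)/4 + 549/2.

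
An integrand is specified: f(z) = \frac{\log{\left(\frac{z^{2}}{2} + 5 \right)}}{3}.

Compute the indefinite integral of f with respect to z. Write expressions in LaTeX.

A first test for any F(z): its z-derivative must equal f(z) identically.
Check: d/dz[\frac{z \log{\left(\frac{z^{2}}{2} + 5 \right)}}{3} - \frac{2 z}{3} + \frac{2 \sqrt{10} \operatorname{atan}{\left(\frac{\sqrt{10} z}{10} \right)}}{3}] = \frac{\log{\left(\frac{z^{2}}{2} + 5 \right)}}{3} = f(z).

F(z) = \frac{z \log{\left(\frac{z^{2}}{2} + 5 \right)}}{3} - \frac{2 z}{3} + \frac{2 \sqrt{10} \operatorname{atan}{\left(\frac{\sqrt{10} z}{10} \right)}}{3} + C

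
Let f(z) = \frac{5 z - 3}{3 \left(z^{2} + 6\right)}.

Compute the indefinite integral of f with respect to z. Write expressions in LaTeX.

Whatever form F(z) takes, F'(z) = f(z) is non-negotiable.
Check: d/dz[- \frac{- 5 \log{\left(z^{2} + 6 \right)} + \sqrt{6} \operatorname{atan}{\left(\frac{\sqrt{6} z}{6} \right)}}{6}] = \frac{5 z - 3}{3 z^{2} + 18}, which equals f(z).

F(z) = - \frac{- 5 \log{\left(z^{2} + 6 \right)} + \sqrt{6} \operatorname{atan}{\left(\frac{\sqrt{6} z}{6} \right)}}{6} + C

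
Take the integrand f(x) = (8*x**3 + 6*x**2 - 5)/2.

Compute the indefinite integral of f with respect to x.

F(x) = x**4 + x**3 - 5*x/2 + C

Recover f(x) by differentiating a candidate F(x); any mismatch rules it out.
Check: d/dx[x**4 + x**3 - 5*x/2] = 4*x**3 + 3*x**2 - 5/2, which equals f(x).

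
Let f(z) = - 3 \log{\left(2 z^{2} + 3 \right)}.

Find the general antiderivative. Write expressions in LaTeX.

F(z) = - 3 \left(z \log{\left(2 z^{2} + 3 \right)} - 2 z + \sqrt{6} \operatorname{atan}{\left(\frac{\sqrt{6} z}{3} \right)}\right) + C

Recover f(z) by differentiating a candidate F(z); any mismatch rules it out.
Check: d/dz[- 3 \left(z \log{\left(2 z^{2} + 3 \right)} - 2 z + \sqrt{6} \operatorname{atan}{\left(\frac{\sqrt{6} z}{3} \right)}\right)] = - 3 \log{\left(2 z^{2} + 3 \right)} = f(z).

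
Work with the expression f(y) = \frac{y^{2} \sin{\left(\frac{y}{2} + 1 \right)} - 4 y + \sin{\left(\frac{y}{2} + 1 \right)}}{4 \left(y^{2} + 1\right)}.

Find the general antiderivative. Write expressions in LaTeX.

F(y) = - \frac{\log{\left(y^{2} + 1 \right)}}{2} - \frac{\cos{\left(\frac{y}{2} + 1 \right)}}{2} + C

Recover f(y) by differentiating a candidate F(y); any mismatch rules it out.
Check: d/dy[- \frac{\log{\left(y^{2} + 1 \right)}}{2} - \frac{\cos{\left(\frac{y}{2} + 1 \right)}}{2}] = \frac{y^{2} \sin{\left(\frac{y}{2} + 1 \right)} - 4 y + \sin{\left(\frac{y}{2} + 1 \right)}}{4 y^{2} + 4}, which equals f(y).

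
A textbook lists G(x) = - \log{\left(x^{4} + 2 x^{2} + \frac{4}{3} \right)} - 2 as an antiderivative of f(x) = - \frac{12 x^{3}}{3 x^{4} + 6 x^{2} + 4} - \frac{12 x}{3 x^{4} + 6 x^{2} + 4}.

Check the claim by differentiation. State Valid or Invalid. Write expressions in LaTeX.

Valid - differentiating G returns exactly f.

d/dx[G] = \frac{- 12 x^{3} - 12 x}{3 x^{4} + 6 x^{2} + 4}
This equals f(x) exactly, so the claim holds.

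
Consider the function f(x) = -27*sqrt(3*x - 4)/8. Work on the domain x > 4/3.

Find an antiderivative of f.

Recover f(x) by differentiating a candidate F(x); any mismatch rules it out.
Check: d/dx[-9*x*sqrt(3*x - 4)/4 + 3*sqrt(3*x - 4)] = (108 - 81*x)/(8*sqrt(3*x - 4)), which equals f(x).

An antiderivative is F(x) = -9*x*sqrt(3*x - 4)/4 + 3*sqrt(3*x - 4).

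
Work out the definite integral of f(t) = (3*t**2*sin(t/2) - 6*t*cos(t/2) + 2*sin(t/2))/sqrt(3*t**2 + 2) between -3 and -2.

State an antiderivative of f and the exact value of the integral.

f has the shape u'v + uv' for u = -2*sqrt(3*t**2 + 2) and v = cos(t/2) — it is the derivative of the product u*v.
F(t) = -2*sqrt(3*t**2 + 2)*cos(t/2) is an antiderivative of f.
Check: d/dt[-2*sqrt(3*t**2 + 2)*cos(t/2)] = (3*t**2*sin(t/2) - 6*t*cos(t/2) + 2*sin(t/2))/sqrt(3*t**2 + 2) = f(t).
F(-2) = -2*sqrt(14)*cos(1); F(-3) = -2*sqrt(29)*cos(3/2).
Integral = F(-2) - F(-3) = -2*sqrt(14)*cos(1) + 2*sqrt(29)*cos(3/2).

Antiderivative: F(t) = -2*sqrt(3*t**2 + 2)*cos(t/2); value = -2*sqrt(14)*cos(1) + 2*sqrt(29)*cos(3/2)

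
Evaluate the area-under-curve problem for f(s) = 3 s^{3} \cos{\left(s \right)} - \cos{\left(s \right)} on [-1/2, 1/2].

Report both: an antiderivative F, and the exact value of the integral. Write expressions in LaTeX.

Antiderivative: F(s) = 3 s^{3} \sin{\left(s \right)} + 9 s^{2} \cos{\left(s \right)} - 18 s \sin{\left(s \right)} - \sin{\left(s \right)} - 18 \cos{\left(s \right)}; value = - 2 \sin{\left(\frac{1}{2} \right)}

Integrate term by term and add the pieces.
F(s) = 3 s^{3} \sin{\left(s \right)} + 9 s^{2} \cos{\left(s \right)} - 18 s \sin{\left(s \right)} - \sin{\left(s \right)} - 18 \cos{\left(s \right)} is an antiderivative of f.
Check: d/ds[3 s^{3} \sin{\left(s \right)} + 9 s^{2} \cos{\left(s \right)} - 18 s \sin{\left(s \right)} - \sin{\left(s \right)} - 18 \cos{\left(s \right)}] = 3 s^{3} \cos{\left(s \right)} - \cos{\left(s \right)} = f(s).
F(1/2) = - \frac{63 \cos{\left(\frac{1}{2} \right)}}{4} - \frac{77 \sin{\left(\frac{1}{2} \right)}}{8}; F(-1/2) = - \frac{63 \cos{\left(\frac{1}{2} \right)}}{4} - \frac{61 \sin{\left(\frac{1}{2} \right)}}{8}.
Integral = F(1/2) - F(-1/2) = - 2 \sin{\left(\frac{1}{2} \right)}.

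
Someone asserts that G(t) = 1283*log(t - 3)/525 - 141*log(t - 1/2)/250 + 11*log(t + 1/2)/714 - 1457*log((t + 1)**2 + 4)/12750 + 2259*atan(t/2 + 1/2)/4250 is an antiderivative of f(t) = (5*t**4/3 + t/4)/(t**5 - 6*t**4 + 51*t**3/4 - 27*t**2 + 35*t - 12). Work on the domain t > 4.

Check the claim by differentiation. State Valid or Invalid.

d/dt[G] = (20*t**4 + 80*t**3 + 120*t**2 + 83*t + 23)/(12*t**5 - 12*t**4 - 15*t**3 - 177*t**2 + 3*t + 45)
d/dt[G] - f(t) = (-40*t**7 - 180*t**6 + 180*t**5 - 724*t**4 - 24*t**3 + 2661*t**2 + 3017*t + 1104)/(24*t**9 - 156*t**8 + 342*t**7 - 957*t**6 + 2757*t**5 - 3399*t**4 + 6633*t**3 - 7728*t**2 - 1836*t + 2160) != 0.

Invalid: d/dt[G] - f = (-40*t**7 - 180*t**6 + 180*t**5 - 724*t**4 - 24*t**3 + 2661*t**2 + 3017*t + 1104)/(24*t**9 - 156*t**8 + 342*t**7 - 957*t**6 + 2757*t**5 - 3399*t**4 + 6633*t**3 - 7728*t**2 - 1836*t + 2160), which is not 0.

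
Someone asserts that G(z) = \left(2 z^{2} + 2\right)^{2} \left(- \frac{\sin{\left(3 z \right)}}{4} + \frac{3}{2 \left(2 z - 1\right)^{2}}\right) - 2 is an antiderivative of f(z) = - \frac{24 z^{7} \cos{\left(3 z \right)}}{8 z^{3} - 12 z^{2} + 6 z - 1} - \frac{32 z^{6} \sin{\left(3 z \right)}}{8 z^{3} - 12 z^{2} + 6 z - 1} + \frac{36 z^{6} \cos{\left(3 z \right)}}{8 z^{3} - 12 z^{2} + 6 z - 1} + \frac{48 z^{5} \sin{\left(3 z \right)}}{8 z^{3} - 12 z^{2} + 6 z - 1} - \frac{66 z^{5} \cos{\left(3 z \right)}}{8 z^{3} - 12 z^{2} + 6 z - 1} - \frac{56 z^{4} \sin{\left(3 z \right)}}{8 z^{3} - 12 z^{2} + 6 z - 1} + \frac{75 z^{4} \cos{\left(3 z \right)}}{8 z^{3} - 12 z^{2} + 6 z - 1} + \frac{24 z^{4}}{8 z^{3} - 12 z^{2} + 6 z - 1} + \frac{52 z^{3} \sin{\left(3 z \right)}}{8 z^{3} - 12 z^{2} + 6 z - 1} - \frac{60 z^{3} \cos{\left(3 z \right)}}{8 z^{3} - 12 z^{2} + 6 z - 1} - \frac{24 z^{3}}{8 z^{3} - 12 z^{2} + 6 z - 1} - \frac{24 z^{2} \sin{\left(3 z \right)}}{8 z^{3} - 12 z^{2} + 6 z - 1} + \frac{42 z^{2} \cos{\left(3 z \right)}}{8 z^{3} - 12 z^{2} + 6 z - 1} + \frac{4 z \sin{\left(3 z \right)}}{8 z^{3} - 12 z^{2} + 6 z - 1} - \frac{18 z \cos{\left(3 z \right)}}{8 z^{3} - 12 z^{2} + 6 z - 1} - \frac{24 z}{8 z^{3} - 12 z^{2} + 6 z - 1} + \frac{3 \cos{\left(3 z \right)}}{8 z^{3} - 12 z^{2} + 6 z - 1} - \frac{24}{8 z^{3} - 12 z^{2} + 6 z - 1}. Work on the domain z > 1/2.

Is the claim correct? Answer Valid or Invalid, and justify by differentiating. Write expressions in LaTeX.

Valid - the claim checks out under differentiation.

d/dz[G] = \frac{- 24 z^{7} \cos{\left(3 z \right)} - 32 z^{6} \sin{\left(3 z \right)} + 36 z^{6} \cos{\left(3 z \right)} + 48 z^{5} \sin{\left(3 z \right)} - 66 z^{5} \cos{\left(3 z \right)} - 56 z^{4} \sin{\left(3 z \right)} + 75 z^{4} \cos{\left(3 z \right)} + 24 z^{4} + 52 z^{3} \sin{\left(3 z \right)} - 60 z^{3} \cos{\left(3 z \right)} - 24 z^{3} - 24 z^{2} \sin{\left(3 z \right)} + 42 z^{2} \cos{\left(3 z \right)} + 4 z \sin{\left(3 z \right)} - 18 z \cos{\left(3 z \right)} - 24 z + 3 \cos{\left(3 z \right)} - 24}{8 z^{3} - 12 z^{2} + 6 z - 1}
This equals f(z) exactly, so the claim holds.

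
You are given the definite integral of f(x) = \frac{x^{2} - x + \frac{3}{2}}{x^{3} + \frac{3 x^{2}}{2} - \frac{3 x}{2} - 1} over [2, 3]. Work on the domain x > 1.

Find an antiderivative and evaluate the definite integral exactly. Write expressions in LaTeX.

The denominator factors as \left(x - 1\right) \left(x + 2\right) \left(2 x + 1\right); partial fractions split f into directly integrable pieces: - \frac{2}{2 x + 1} + \frac{5}{3 \left(x + 2\right)} + \frac{1}{3 \left(x - 1\right)}.
F(x) = \frac{\log{\left(x - 1 \right)} - 3 \log{\left(x + \frac{1}{2} \right)} + 5 \log{\left(x + 2 \right)}}{3} is an antiderivative of f.
Check: d/dx[\frac{\log{\left(x - 1 \right)} - 3 \log{\left(x + \frac{1}{2} \right)} + 5 \log{\left(x + 2 \right)}}{3}] = \frac{2 x^{2} - 2 x + 3}{2 x^{3} + 3 x^{2} - 3 x - 2}, which equals f(x).
F(3) = - \log{\left(\frac{7}{2} \right)} + \frac{\log{\left(2 \right)}}{3} + \frac{5 \log{\left(5 \right)}}{3}; F(2) = - \log{\left(\frac{5}{2} \right)} + \frac{5 \log{\left(4 \right)}}{3}.
Integral = F(3) - F(2) = - \frac{5 \log{\left(4 \right)}}{3} - \log{\left(\frac{7}{2} \right)} + \frac{\log{\left(2 \right)}}{3} + \log{\left(\frac{5}{2} \right)} + \frac{5 \log{\left(5 \right)}}{3}.

Antiderivative: F(x) = \frac{\log{\left(x - 1 \right)} - 3 \log{\left(x + \frac{1}{2} \right)} + 5 \log{\left(x + 2 \right)}}{3}; value = - \frac{5 \log{\left(4 \right)}}{3} - \log{\left(\frac{7}{2} \right)} + \frac{\log{\left(2 \right)}}{3} + \log{\left(\frac{5}{2} \right)} + \frac{5 \log{\left(5 \right)}}{3}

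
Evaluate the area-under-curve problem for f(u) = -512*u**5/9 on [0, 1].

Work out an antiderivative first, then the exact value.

Antiderivative: F(u) = -256*u**6/27; value = -256/27

Any candidate F(u) must reproduce f(u) exactly when differentiated.
F(u) = -256*u**6/27 is an antiderivative of f.
Check: d/du[-256*u**6/27] = -512*u**5/9 = f(u).
F(1) = -256/27; F(0) = 0.
Integral = F(1) - F(0) = -256/27.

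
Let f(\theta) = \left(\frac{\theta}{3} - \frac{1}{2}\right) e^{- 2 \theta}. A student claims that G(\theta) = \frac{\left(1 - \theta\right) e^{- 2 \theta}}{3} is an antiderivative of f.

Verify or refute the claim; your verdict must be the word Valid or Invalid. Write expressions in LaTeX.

Invalid: d/d\theta[G] - f = \frac{\left(2 \theta - 3\right) e^{- 2 \theta}}{6}, which is not 0.

d/d\theta[G] = \frac{\left(2 \theta - 3\right) e^{- 2 \theta}}{3}
d/d\theta[G] - f(\theta) = \frac{\left(2 \theta - 3\right) e^{- 2 \theta}}{6} != 0.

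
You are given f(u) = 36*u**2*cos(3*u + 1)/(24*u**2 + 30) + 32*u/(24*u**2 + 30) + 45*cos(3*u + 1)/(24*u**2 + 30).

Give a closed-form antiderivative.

An antiderivative is F(u) = 2*log(2*u**2 + 5/2)/3 + sin(3*u + 1)/2.

The integrand splits into summands that can be handled one at a time.
Check: d/du[2*log(2*u**2 + 5/2)/3 + sin(3*u + 1)/2] = (36*u**2*cos(3*u + 1) + 32*u + 45*cos(3*u + 1))/(24*u**2 + 30), which equals f(u).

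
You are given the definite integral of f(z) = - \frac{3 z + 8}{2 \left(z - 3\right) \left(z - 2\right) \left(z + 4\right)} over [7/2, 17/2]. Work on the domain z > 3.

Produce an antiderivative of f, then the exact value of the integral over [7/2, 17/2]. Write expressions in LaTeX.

Factor the denominator (2 \left(z - 3\right) \left(z - 2\right) \left(z + 4\right)) and decompose: f = \frac{1}{21 \left(z + 4\right)} + \frac{7}{6 \left(z - 2\right)} - \frac{17}{14 \left(z - 3\right)}; each piece integrates to a log, atan, or power term.
F(z) = - \frac{17 \log{\left(z - 3 \right)}}{14} + \frac{7 \log{\left(z - 2 \right)}}{6} + \frac{\log{\left(z + 4 \right)}}{21} is an antiderivative of f.
Check: d/dz[- \frac{17 \log{\left(z - 3 \right)}}{14} + \frac{7 \log{\left(z - 2 \right)}}{6} + \frac{\log{\left(z + 4 \right)}}{21}] = \frac{- 3 z - 8}{2 z^{3} - 2 z^{2} - 28 z + 48}, which equals f(z).
F(17/2) = - \frac{17 \log{\left(\frac{11}{2} \right)}}{14} + \frac{\log{\left(\frac{25}{2} \right)}}{21} + \frac{7 \log{\left(\frac{13}{2} \right)}}{6}; F(7/2) = \frac{\log{\left(\frac{15}{2} \right)}}{21} + \frac{7 \log{\left(\frac{3}{2} \right)}}{6} + \frac{17 \log{\left(2 \right)}}{14}.
Integral = F(17/2) - F(7/2) = - \frac{17 \log{\left(\frac{11}{2} \right)}}{14} - \frac{17 \log{\left(2 \right)}}{14} - \frac{7 \log{\left(\frac{3}{2} \right)}}{6} - \frac{\log{\left(\frac{15}{2} \right)}}{21} + \frac{\log{\left(\frac{25}{2} \right)}}{21} + \frac{7 \log{\left(\frac{13}{2} \right)}}{6}.

Antiderivative: F(z) = - \frac{17 \log{\left(z - 3 \right)}}{14} + \frac{7 \log{\left(z - 2 \right)}}{6} + \frac{\log{\left(z + 4 \right)}}{21}; value = - \frac{17 \log{\left(\frac{11}{2} \right)}}{14} - \frac{17 \log{\left(2 \right)}}{14} - \frac{7 \log{\left(\frac{3}{2} \right)}}{6} - \frac{\log{\left(\frac{15}{2} \right)}}{21} + \frac{\log{\left(\frac{25}{2} \right)}}{21} + \frac{7 \log{\left(\frac{13}{2} \right)}}{6}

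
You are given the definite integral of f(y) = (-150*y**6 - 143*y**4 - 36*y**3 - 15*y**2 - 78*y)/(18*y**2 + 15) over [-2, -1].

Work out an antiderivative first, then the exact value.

Antiderivative: F(y) = -5*y**5/3 - y**3/3 - y**2 - 4*log(2*y**2 + 5/3)/3; value = -51 - 4*log(11/3)/3 + 4*log(29/3)/3

A candidate is checked by its d/dy: the result must match f(y).
F(y) = -5*y**5/3 - y**3/3 - y**2 - 4*log(2*y**2 + 5/3)/3 is an antiderivative of f.
Check: d/dy[-5*y**5/3 - y**3/3 - y**2 - 4*log(2*y**2 + 5/3)/3] = (-150*y**6 - 143*y**4 - 36*y**3 - 15*y**2 - 78*y)/(18*y**2 + 15) = f(y).
F(-1) = 1 - 4*log(11/3)/3; F(-2) = 52 - 4*log(29/3)/3.
Integral = F(-1) - F(-2) = -51 - 4*log(11/3)/3 + 4*log(29/3)/3.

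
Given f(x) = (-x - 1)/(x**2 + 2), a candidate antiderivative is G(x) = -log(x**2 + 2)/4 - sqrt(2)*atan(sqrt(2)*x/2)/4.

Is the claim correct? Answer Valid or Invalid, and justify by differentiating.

d/dx[G] = (-x - 1)/(2*x**2 + 4)
d/dx[G] - f(x) = (x + 1)/(2*x**2 + 4) != 0.

Invalid: d/dx[G] - f = (x + 1)/(2*x**2 + 4), which is not 0.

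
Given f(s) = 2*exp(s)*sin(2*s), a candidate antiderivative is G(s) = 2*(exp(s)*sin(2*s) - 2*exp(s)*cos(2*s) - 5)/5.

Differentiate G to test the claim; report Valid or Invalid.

Valid: G'(s) = f(s).

d/ds[G] = 2*exp(s)*sin(2*s)
This equals f(s) exactly, so the claim holds.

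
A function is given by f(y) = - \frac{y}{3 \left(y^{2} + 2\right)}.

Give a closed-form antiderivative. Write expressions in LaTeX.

An antiderivative is F(y) = - \frac{\log{\left(y^{2} + 2 \right)}}{6}.

The substitution u = y^{2} + 2 works: f is exactly (dF/du)*(du/dy) for that inner function.
Check: d/dy[- \frac{\log{\left(y^{2} + 2 \right)}}{6}] = - \frac{y}{3 y^{2} + 6}, which equals f(y).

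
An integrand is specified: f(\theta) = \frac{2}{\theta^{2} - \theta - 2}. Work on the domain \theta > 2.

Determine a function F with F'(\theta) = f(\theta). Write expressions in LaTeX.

An antiderivative is F(\theta) = - \frac{2 \left(- \log{\left(\theta - 2 \right)} + \log{\left(\theta + 1 \right)}\right)}{3}.

Factor the denominator (\left(\theta - 2\right) \left(\theta + 1\right)) and decompose: f = - \frac{2}{3 \left(\theta + 1\right)} + \frac{2}{3 \left(\theta - 2\right)}; each piece integrates to a log, atan, or power term.
Check: d/d\theta[- \frac{2 \left(- \log{\left(\theta - 2 \right)} + \log{\left(\theta + 1 \right)}\right)}{3}] = \frac{2}{\theta^{2} - \theta - 2} = f(\theta).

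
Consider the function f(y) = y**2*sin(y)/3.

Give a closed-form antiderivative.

Any candidate F(y) must reproduce f(y) exactly when differentiated.
Check: d/dy[-y**2*cos(y)/3 + 2*y*sin(y)/3 + 2*cos(y)/3] = y**2*sin(y)/3 = f(y).

An antiderivative is F(y) = -y**2*cos(y)/3 + 2*y*sin(y)/3 + 2*cos(y)/3.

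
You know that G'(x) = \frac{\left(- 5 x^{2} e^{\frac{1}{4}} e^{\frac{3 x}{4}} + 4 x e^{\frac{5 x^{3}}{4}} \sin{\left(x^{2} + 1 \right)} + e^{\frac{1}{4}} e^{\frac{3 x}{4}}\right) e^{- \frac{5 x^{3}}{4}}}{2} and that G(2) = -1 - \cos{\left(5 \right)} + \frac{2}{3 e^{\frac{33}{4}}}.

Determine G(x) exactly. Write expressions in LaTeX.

Recover the given G'(x) by differentiating a candidate G(x); any mismatch rules it out.
A general antiderivative is \frac{2 e^{- \frac{5 x^{3}}{4} + \frac{3 x}{4} + \frac{1}{4}}}{3} - \cos{\left(x^{2} + 1 \right)} + C.
The condition gives C = -1 - \cos{\left(5 \right)} + \frac{2}{3 e^{\frac{33}{4}}} - (- \cos{\left(5 \right)} + \frac{2}{3 e^{\frac{33}{4}}}) = -1.
So G(x) = \frac{2 e^{\frac{1}{4}} e^{\frac{3 x}{4}} e^{- \frac{5 x^{3}}{4}}}{3} - \cos{\left(x^{2} + 1 \right)} - 1.
Check: d/dx[\frac{2 e^{\frac{1}{4}} e^{\frac{3 x}{4}} e^{- \frac{5 x^{3}}{4}}}{3} - \cos{\left(x^{2} + 1 \right)} - 1] = \frac{\left(- 5 x^{2} e^{\frac{1}{4}} e^{\frac{3 x}{4}} + 4 x e^{\frac{5 x^{3}}{4}} \sin{\left(x^{2} + 1 \right)} + e^{\frac{1}{4}} e^{\frac{3 x}{4}}\right) e^{- \frac{5 x^{3}}{4}}}{2} = G'(x).

G(x) = \frac{2 e^{\frac{1}{4}} e^{\frac{3 x}{4}} e^{- \frac{5 x^{3}}{4}}}{3} - \cos{\left(x^{2} + 1 \right)} - 1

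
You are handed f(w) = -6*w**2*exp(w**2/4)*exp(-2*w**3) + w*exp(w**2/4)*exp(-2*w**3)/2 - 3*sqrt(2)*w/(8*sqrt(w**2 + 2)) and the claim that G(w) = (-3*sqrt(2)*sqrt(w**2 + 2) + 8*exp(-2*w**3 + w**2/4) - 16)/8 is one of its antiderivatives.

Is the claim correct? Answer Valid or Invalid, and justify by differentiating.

d/dw[G] = (-48*w**2*sqrt(w**2 + 2)*exp(w**2/4)*exp(-2*w**3) + 4*w*sqrt(w**2 + 2)*exp(w**2/4)*exp(-2*w**3) - 3*sqrt(2)*w)/(8*sqrt(w**2 + 2))
This equals f(w) exactly, so the claim holds.

Valid - differentiating G returns exactly f.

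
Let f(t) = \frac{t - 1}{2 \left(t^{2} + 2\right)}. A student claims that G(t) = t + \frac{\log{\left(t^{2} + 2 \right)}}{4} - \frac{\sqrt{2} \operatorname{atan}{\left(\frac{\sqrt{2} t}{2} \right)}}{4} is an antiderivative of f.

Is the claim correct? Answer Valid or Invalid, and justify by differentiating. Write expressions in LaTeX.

Invalid: d/dt[G] - f = 1, which is not 0.

d/dt[G] = \frac{2 t^{2} + t + 3}{2 t^{2} + 4}
d/dt[G] - f(t) = 1 != 0.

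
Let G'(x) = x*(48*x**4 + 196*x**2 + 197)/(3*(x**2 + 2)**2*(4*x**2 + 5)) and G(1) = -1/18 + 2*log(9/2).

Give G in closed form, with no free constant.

G(x) = 2*log(2*x**2 + 5/2) - 1/(3*(2*x**2 + 4))

Any candidate G(x) must reproduce the stated G'(x) exactly.
A general antiderivative is 2*log(2*x**2 + 5/2) - 1/(3*(2*x**2 + 4)) + C.
The condition gives C = -1/18 + 2*log(9/2) - (-1/18 + 2*log(9/2)) = 0.
So G(x) = 2*log(2*x**2 + 5/2) - 1/(3*(2*x**2 + 4)).
Check: d/dx[2*log(2*x**2 + 5/2) - 1/(3*(2*x**2 + 4))] = (48*x**5 + 196*x**3 + 197*x)/(12*x**6 + 63*x**4 + 108*x**2 + 60), which equals G'(x).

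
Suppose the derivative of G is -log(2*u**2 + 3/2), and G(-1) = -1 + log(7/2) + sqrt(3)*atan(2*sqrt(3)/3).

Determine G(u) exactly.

Recover the given G'(u) by differentiating a candidate G(u); any mismatch rules it out.
A general antiderivative is -u*log(2*u**2 + 3/2) + 2*u - sqrt(3)*atan(2*sqrt(3)*u/3) + C.
The condition gives C = -1 + log(7/2) + sqrt(3)*atan(2*sqrt(3)/3) - (-2 + log(7/2) + sqrt(3)*atan(2*sqrt(3)/3)) = 1.
So G(u) = -u*log(2*u**2 + 3/2) + 2*u - sqrt(3)*atan(2*sqrt(3)*u/3) + 1.
Check: d/du[-u*log(2*u**2 + 3/2) + 2*u - sqrt(3)*atan(2*sqrt(3)*u/3) + 1] = -log(2*u**2 + 3/2) = G'(u).

G(u) = -u*log(2*u**2 + 3/2) + 2*u - sqrt(3)*atan(2*sqrt(3)*u/3) + 1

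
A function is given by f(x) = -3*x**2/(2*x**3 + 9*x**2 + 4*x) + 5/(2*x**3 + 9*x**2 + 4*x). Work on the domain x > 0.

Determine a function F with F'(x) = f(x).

Factor the denominator (x*(x + 4)*(2*x + 1)) and decompose: f = -17/(7*(2*x + 1)) - 43/(28*(x + 4)) + 5/(4*x); each piece integrates to a log, atan, or power term.
Check: d/dx[5*log(x)/4 - 17*log(x + 1/2)/14 - 43*log(x + 4)/28] = (5 - 3*x**2)/(2*x**3 + 9*x**2 + 4*x), which equals f(x).

An antiderivative is F(x) = 5*log(x)/4 - 17*log(x + 1/2)/14 - 43*log(x + 4)/28.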